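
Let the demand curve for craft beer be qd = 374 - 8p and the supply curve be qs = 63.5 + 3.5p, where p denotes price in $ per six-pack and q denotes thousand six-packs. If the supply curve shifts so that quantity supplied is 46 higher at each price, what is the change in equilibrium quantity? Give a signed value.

Δq = 32

The market clears where 374 - 8p = 63.5 + 3.5p. Rearranging, 11.5p = 310.5, hence p* = 27.
Plugging p* into demand: q* = 374 - 8(27) = 158.
After the shift, supply is qs = 109.5 + 3.5p.
Re-solving, 11.5p = 264.5 gives p = 23 and q = 190.
Δq = 190 - 158 = 32.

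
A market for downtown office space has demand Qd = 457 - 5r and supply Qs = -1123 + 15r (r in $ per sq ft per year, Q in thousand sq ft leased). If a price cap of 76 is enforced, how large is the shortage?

Shortage = 60

At r = 76: Qd = 77 and Qs = 17.
Shortage = Qd - Qs = 77 - 17 = 60.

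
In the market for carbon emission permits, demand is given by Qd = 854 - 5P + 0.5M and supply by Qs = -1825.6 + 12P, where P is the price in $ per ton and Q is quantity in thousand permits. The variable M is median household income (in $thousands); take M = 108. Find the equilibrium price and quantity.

P* = 160.8, Q* = 104

With M = 108, demand is Qd = 908 - 5P.
The market clears where 908 - 5P = -1825.6 + 12P. Rearranging, 17P = 2733.6, hence P* = 160.8.
Then Q* = 908 - 5(160.8) = 104.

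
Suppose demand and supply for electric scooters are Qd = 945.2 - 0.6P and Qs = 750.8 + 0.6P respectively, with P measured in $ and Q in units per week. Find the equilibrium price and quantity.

P* = 162, Q* = 848

The market clears where 945.2 - 0.6P = 750.8 + 0.6P. Rearranging, 1.2P = 194.4, hence P* = 162.
Then Q* = 945.2 - 0.6(162) = 848.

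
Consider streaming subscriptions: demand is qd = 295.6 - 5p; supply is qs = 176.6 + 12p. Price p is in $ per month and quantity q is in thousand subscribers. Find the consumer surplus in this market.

Consumer surplus = 6791.236

The market clears where 295.6 - 5p = 176.6 + 12p. Rearranging, 17p = 119, hence p* = 7.
From the demand curve, q* = 295.6 - 5(7) = 260.6.
Demand choke price (qd = 0): p = 295.6/5 = 59.12. Consumer surplus = ½ × (59.12 - 7) × 260.6 = 6791.236.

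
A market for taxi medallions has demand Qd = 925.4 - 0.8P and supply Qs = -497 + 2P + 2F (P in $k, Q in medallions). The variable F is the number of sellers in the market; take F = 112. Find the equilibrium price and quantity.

With F = 112, supply is Qs = -273 + 2P.
Set Qd = Qs: 925.4 - 0.8P = -273 + 2P, so 1198.4 = 2.8P and P* = 428.
Then Q* = 925.4 - 0.8(428) = 583.

P* = 428, Q* = 583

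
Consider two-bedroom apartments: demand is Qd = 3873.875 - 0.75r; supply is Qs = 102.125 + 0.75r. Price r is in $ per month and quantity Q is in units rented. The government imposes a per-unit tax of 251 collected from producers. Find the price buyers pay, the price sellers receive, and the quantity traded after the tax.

Producers keep r_s = r_b - 251 per unit, so supply in terms of the buyer price is Qs = -86.125 + 0.75r_b.
Equate demand and the shifted supply: 3873.875 - 0.75r_b = -86.125 + 0.75r_b, giving 1.5r_b = 3960, so r_b = 2640.
Then r_s = 2640 - 251 = 2389 and Q = 3873.875 - 0.75(2640) = 1893.875.

r_b = 2640, r_s = 2389, Q = 1893.875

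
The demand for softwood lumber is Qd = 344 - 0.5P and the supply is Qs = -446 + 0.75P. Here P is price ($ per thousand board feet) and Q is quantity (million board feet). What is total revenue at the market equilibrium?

Equating demand and supply, 344 - 0.5P = -446 + 0.75P gives 1.25P = 790, so P* = 632.
From the demand curve, Q* = 344 - 0.5(632) = 28.
Total revenue = P* × Q* = 632 × 28 = 17696.

Total revenue = 17696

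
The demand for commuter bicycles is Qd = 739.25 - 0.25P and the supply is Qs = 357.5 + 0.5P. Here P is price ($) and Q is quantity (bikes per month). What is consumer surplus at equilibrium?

Consumer surplus = 749088

The market clears where 739.25 - 0.25P = 357.5 + 0.5P. Rearranging, 0.75P = 381.75, hence P* = 509.
From the demand curve, Q* = 739.25 - 0.25(509) = 612.
Demand choke price (Qd = 0): P = 739.25/0.25 = 2957. Consumer surplus = ½ × (2957 - 509) × 612 = 749088.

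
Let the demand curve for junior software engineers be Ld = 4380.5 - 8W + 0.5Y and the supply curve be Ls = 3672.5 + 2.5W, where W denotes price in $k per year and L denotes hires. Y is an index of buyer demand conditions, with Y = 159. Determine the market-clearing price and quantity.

With Y = 159, demand is Ld = 4460 - 8W.
Equating demand and supply, 4460 - 8W = 3672.5 + 2.5W gives 10.5W = 787.5, so W* = 75.
Then L* = 4460 - 8(75) = 3860.

W* = 75, L* = 3860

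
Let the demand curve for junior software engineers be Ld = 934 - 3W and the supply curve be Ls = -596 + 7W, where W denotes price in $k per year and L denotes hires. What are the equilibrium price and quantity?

At equilibrium Ld = Ls, so 934 - 3W = -596 + 7W; collecting terms, 1530 = 10W and W* = 153.
From the demand curve, L* = 934 - 3(153) = 475.

W* = 153, L* = 475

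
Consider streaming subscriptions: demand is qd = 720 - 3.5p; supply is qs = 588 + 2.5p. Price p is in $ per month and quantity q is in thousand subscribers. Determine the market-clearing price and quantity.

p* = 22, q* = 643

At equilibrium qd = qs, so 720 - 3.5p = 588 + 2.5p; collecting terms, 132 = 6p and p* = 22.
Plugging p* into demand: q* = 720 - 3.5(22) = 643.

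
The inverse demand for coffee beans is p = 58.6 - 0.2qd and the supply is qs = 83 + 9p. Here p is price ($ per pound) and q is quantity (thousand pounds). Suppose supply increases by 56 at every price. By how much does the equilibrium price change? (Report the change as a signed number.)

Δp = -4

Inverting to quantity form: qd = 293 - 5p.
Equating demand and supply, 293 - 5p = 83 + 9p gives 14p = 210, so p* = 15.
From the demand curve, q* = 293 - 5(15) = 218.
After the shift, supply is qs = 139 + 9p.
Re-solving, 14p = 154 gives p = 11 and q = 238.
Δp = 11 - 15 = -4.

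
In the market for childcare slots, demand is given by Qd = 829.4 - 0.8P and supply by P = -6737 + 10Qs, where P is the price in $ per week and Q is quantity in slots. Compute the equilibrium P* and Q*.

P* = 173, Q* = 691

Inverting to quantity form: Qs = 673.7 + 0.1P.
At equilibrium Qd = Qs, so 829.4 - 0.8P = 673.7 + 0.1P; collecting terms, 155.7 = 0.9P and P* = 173.
From the demand curve, Q* = 829.4 - 0.8(173) = 691.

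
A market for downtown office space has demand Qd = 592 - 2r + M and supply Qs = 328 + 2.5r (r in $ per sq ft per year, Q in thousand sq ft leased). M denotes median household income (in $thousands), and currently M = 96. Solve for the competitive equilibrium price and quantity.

r* = 80, Q* = 528

With M = 96, demand is Qd = 688 - 2r.
At equilibrium Qd = Qs, so 688 - 2r = 328 + 2.5r; collecting terms, 360 = 4.5r and r* = 80.
Substitute back: Q* = 688 - 2(80) = 528.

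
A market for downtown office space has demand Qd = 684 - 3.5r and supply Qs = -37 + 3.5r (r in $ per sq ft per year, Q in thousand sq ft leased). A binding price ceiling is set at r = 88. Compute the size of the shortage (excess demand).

Shortage = 105

With r fixed at 88, quantity demanded is 376 and quantity supplied is 271.
Shortage = Qd - Qs = 376 - 271 = 105.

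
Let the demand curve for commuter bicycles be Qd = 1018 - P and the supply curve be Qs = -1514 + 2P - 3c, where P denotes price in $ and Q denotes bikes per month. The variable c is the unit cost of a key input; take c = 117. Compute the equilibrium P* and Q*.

With c = 117, supply is Qs = -1865 + 2P.
The market clears where 1018 - P = -1865 + 2P. Rearranging, 3P = 2883, hence P* = 961.
From the demand curve, Q* = 1018 - 961 = 57.

P* = 961, Q* = 57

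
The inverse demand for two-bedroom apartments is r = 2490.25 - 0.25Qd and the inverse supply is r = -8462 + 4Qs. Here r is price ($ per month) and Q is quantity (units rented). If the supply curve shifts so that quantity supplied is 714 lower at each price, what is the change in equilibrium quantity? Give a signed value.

Inverting to quantity form: Qd = 9961 - 4r and Qs = 2115.5 + 0.25r.
The market clears where 9961 - 4r = 2115.5 + 0.25r. Rearranging, 4.25r = 7845.5, hence r* = 1846.
From the demand curve, Q* = 9961 - 4(1846) = 2577.
After the shift, supply is Qs = 1401.5 + 0.25r.
Re-solving, 4.25r = 8559.5 gives r = 2014 and Q = 1905.
ΔQ = 1905 - 2577 = -672.

ΔQ = -672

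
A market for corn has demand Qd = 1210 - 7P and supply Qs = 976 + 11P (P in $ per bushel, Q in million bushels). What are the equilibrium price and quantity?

Equating demand and supply, 1210 - 7P = 976 + 11P gives 18P = 234, so P* = 13.
Then Q* = 1210 - 7(13) = 1119.

P* = 13, Q* = 1119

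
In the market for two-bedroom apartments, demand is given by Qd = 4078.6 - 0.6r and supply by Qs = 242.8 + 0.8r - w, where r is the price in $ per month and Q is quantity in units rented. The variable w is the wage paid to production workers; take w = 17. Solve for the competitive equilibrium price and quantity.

With w = 17, supply is Qs = 225.8 + 0.8r.
Equating demand and supply, 4078.6 - 0.6r = 225.8 + 0.8r gives 1.4r = 3852.8, so r* = 2752.
Plugging r* into demand: Q* = 4078.6 - 0.6(2752) = 2427.4.

r* = 2752, Q* = 2427.4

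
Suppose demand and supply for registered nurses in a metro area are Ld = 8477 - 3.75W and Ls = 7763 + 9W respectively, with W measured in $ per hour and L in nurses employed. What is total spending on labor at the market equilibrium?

Set Ld = Ls: 8477 - 3.75W = 7763 + 9W, so 714 = 12.75W and W* = 56.
From the demand curve, L* = 8477 - 3.75(56) = 8267.
Total spending on labor = W* × L* = 56 × 8267 = 462952.

Total spending on labor = 462952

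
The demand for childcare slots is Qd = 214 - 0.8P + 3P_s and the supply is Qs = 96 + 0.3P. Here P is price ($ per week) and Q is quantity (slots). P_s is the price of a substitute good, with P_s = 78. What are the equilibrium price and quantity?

With P_s = 78, demand is Qd = 448 - 0.8P.
Set Qd = Qs: 448 - 0.8P = 96 + 0.3P, so 352 = 1.1P and P* = 320.
Plugging P* into demand: Q* = 448 - 0.8(320) = 192.

P* = 320, Q* = 192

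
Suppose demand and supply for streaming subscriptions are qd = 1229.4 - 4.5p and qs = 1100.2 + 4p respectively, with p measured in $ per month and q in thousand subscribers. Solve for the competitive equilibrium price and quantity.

At equilibrium qd = qs, so 1229.4 - 4.5p = 1100.2 + 4p; collecting terms, 129.2 = 8.5p and p* = 15.2.
Then q* = 1229.4 - 4.5(15.2) = 1161.

p* = 15.2, q* = 1161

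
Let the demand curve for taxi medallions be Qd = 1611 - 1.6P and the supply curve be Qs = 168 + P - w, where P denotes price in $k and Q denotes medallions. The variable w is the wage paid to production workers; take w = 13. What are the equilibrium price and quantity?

With w = 13, supply is Qs = 155 + P.
Set Qd = Qs: 1611 - 1.6P = 155 + P, so 1456 = 2.6P and P* = 560.
Substitute back: Q* = 1611 - 1.6(560) = 715.

P* = 560, Q* = 715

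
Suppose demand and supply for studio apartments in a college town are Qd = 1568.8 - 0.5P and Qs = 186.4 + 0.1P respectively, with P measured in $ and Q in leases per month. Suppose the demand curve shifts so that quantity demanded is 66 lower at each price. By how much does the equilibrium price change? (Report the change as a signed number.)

Equating demand and supply, 1568.8 - 0.5P = 186.4 + 0.1P gives 0.6P = 1382.4, so P* = 2304.
Substitute back: Q* = 1568.8 - 0.5(2304) = 416.8.
After the shift, demand is Qd = 1502.8 - 0.5P.
The new intersection has 1316.4 = 0.6P, i.e. P = 2194, Q = 405.8.
ΔP = 2194 - 2304 = -110.

ΔP = -110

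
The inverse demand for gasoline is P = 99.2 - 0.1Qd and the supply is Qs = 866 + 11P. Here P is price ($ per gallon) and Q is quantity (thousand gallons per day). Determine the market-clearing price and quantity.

In direct form, Qd = 992 - 10P.
Equating demand and supply, 992 - 10P = 866 + 11P gives 21P = 126, so P* = 6.
Plugging P* into demand: Q* = 992 - 10(6) = 932.

P* = 6, Q* = 932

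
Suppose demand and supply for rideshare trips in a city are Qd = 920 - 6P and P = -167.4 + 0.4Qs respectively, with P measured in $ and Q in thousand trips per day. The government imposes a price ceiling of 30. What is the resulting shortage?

In direct form, Qs = 418.5 + 2.5P.
Evaluating both curves at the ceiling price 30 gives Qd = 740, Qs = 493.5.
Shortage = Qd - Qs = 740 - 493.5 = 246.5.

Shortage = 246.5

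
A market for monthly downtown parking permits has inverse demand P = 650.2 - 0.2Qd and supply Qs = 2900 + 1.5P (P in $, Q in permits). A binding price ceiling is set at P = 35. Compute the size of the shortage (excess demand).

In direct form, Qd = 3251 - 5P.
At P = 35: Qd = 3076 and Qs = 2952.5.
Shortage = Qd - Qs = 3076 - 2952.5 = 123.5.

Shortage = 123.5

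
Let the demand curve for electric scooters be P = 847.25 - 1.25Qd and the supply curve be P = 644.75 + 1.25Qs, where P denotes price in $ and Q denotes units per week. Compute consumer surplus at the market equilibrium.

Rewriting in direct form: Qd = 677.8 - 0.8P and Qs = -515.8 + 0.8P.
Equating demand and supply, 677.8 - 0.8P = -515.8 + 0.8P gives 1.6P = 1193.6, so P* = 746.
From the demand curve, Q* = 677.8 - 0.8(746) = 81.
Demand choke price (Qd = 0): P = 677.8/0.8 = 847.25. Consumer surplus = ½ × (847.25 - 746) × 81 = 4100.625.

Consumer surplus = 4100.625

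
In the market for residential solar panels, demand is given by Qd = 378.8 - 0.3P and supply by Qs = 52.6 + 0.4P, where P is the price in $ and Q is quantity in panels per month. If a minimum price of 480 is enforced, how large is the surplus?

With P fixed at 480, quantity demanded is 234.8 and quantity supplied is 244.6.
Surplus = Qs - Qd = 244.6 - 234.8 = 9.8.

Surplus = 9.8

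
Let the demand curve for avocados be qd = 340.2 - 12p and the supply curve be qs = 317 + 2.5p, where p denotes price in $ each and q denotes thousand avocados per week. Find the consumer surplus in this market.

Consumer surplus = 4293.375

The market clears where 340.2 - 12p = 317 + 2.5p. Rearranging, 14.5p = 23.2, hence p* = 1.6.
Then q* = 340.2 - 12(1.6) = 321.
Demand choke price (qd = 0): p = 340.2/12 = 28.35. Consumer surplus = ½ × (28.35 - 1.6) × 321 = 4293.375.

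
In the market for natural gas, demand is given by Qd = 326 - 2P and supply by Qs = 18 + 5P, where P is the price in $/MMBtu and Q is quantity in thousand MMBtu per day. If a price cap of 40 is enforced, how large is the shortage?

Shortage = 28

Evaluating both curves at the ceiling price 40 gives Qd = 246, Qs = 218.
Shortage = Qd - Qs = 246 - 218 = 28.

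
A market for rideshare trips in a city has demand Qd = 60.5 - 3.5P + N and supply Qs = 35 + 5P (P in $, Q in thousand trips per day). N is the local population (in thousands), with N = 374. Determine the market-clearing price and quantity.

With N = 374, demand is Qd = 434.5 - 3.5P.
Equating demand and supply, 434.5 - 3.5P = 35 + 5P gives 8.5P = 399.5, so P* = 47.
From the demand curve, Q* = 434.5 - 3.5(47) = 270.

P* = 47, Q* = 270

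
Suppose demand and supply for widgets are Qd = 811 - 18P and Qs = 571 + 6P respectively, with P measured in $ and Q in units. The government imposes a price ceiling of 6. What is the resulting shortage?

Shortage = 96

With P fixed at 6, quantity demanded is 703 and quantity supplied is 607.
Shortage = Qd - Qs = 703 - 607 = 96.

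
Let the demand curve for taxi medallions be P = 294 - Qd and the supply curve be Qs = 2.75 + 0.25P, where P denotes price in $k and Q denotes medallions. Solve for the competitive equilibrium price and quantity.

P* = 233, Q* = 61

In direct form, Qd = 294 - P.
The market clears where 294 - P = 2.75 + 0.25P. Rearranging, 1.25P = 291.25, hence P* = 233.
Then Q* = 294 - 233 = 61.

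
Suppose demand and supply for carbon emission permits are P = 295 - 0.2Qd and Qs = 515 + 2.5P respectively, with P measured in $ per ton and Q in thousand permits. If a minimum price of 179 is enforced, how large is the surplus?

Solving each curve for Q: Qd = 1475 - 5P.
With P fixed at 179, quantity demanded is 580 and quantity supplied is 962.5.
Surplus = Qs - Qd = 962.5 - 580 = 382.5.

Surplus = 382.5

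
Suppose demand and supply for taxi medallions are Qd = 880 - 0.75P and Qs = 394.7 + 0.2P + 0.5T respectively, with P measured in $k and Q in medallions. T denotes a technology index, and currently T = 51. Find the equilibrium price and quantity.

P* = 484, Q* = 517

With T = 51, supply is Qs = 420.2 + 0.2P.
Set Qd = Qs: 880 - 0.75P = 420.2 + 0.2P, so 459.8 = 0.95P and P* = 484.
Plugging P* into demand: Q* = 880 - 0.75(484) = 517.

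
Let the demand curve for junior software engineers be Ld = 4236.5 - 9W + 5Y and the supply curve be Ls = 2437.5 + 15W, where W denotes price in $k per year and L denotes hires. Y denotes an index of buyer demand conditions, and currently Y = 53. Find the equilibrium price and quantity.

W* = 86, L* = 3727.5

With Y = 53, demand is Ld = 4501.5 - 9W.
Equating demand and supply, 4501.5 - 9W = 2437.5 + 15W gives 24W = 2064, so W* = 86.
Then L* = 4501.5 - 9(86) = 3727.5.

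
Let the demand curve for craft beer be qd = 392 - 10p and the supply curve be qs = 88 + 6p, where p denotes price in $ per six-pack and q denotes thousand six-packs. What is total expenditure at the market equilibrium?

Total expenditure = 3838

Equating demand and supply, 392 - 10p = 88 + 6p gives 16p = 304, so p* = 19.
Then q* = 392 - 10(19) = 202.
Total expenditure = p* × q* = 19 × 202 = 3838.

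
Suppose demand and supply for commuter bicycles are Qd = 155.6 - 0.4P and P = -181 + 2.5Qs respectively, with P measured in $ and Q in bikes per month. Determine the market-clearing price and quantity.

P* = 104, Q* = 114

Rewriting in direct form: Qs = 72.4 + 0.4P.
The market clears where 155.6 - 0.4P = 72.4 + 0.4P. Rearranging, 0.8P = 83.2, hence P* = 104.
Plugging P* into demand: Q* = 155.6 - 0.4(104) = 114.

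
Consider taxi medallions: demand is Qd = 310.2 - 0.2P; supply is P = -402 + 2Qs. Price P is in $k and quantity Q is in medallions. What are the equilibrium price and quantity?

P* = 156, Q* = 279

In direct form, Qs = 201 + 0.5P.
Set Qd = Qs: 310.2 - 0.2P = 201 + 0.5P, so 109.2 = 0.7P and P* = 156.
Plugging P* into demand: Q* = 310.2 - 0.2(156) = 279.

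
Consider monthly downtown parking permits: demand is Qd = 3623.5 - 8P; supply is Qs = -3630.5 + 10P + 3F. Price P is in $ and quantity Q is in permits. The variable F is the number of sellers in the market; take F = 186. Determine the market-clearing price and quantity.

P* = 372, Q* = 647.5

With F = 186, supply is Qs = -3072.5 + 10P.
The market clears where 3623.5 - 8P = -3072.5 + 10P. Rearranging, 18P = 6696, hence P* = 372.
Plugging P* into demand: Q* = 3623.5 - 8(372) = 647.5.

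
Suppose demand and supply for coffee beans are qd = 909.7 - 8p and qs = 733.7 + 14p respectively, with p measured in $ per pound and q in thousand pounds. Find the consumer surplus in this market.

Set qd = qs: 909.7 - 8p = 733.7 + 14p, so 176 = 22p and p* = 8.
Then q* = 909.7 - 8(8) = 845.7.
Demand choke price (qd = 0): p = 909.7/8 = 113.7125. Consumer surplus = ½ × (113.7125 - 8) × 845.7 = 44700.530625.

Consumer surplus = 44700.530625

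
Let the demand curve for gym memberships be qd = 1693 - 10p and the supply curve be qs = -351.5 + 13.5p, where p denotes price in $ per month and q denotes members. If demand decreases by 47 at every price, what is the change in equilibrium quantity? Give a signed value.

At equilibrium qd = qs, so 1693 - 10p = -351.5 + 13.5p; collecting terms, 2044.5 = 23.5p and p* = 87.
Substitute back: q* = 1693 - 10(87) = 823.
After the shift, demand is qd = 1646 - 10p.
The new intersection has 1997.5 = 23.5p, i.e. p = 85, q = 796.
Δq = 796 - 823 = -27.

Δq = -27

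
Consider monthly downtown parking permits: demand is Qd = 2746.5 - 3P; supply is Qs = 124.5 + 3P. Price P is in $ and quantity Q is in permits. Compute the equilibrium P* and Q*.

At equilibrium Qd = Qs, so 2746.5 - 3P = 124.5 + 3P; collecting terms, 2622 = 6P and P* = 437.
Plugging P* into demand: Q* = 2746.5 - 3(437) = 1435.5.

P* = 437, Q* = 1435.5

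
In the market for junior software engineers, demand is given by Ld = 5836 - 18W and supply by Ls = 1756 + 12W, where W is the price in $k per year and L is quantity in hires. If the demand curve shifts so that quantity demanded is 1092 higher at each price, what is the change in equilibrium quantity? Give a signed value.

At equilibrium Ld = Ls, so 5836 - 18W = 1756 + 12W; collecting terms, 4080 = 30W and W* = 136.
Substitute back: L* = 5836 - 18(136) = 3388.
After the shift, demand is Ld = 6928 - 18W.
The new intersection has 5172 = 30W, i.e. W = 172.4, L = 3824.8.
ΔL = 3824.8 - 3388 = 436.8.

ΔL = 436.8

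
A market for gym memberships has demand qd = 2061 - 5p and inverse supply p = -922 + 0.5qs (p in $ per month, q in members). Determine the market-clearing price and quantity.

p* = 31, q* = 1906

In direct form, qs = 1844 + 2p.
At equilibrium qd = qs, so 2061 - 5p = 1844 + 2p; collecting terms, 217 = 7p and p* = 31.
Substitute back: q* = 2061 - 5(31) = 1906.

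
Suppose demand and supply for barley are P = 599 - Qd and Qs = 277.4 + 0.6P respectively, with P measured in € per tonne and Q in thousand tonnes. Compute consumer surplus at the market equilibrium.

Solving each curve for Q: Qd = 599 - P.
Equating demand and supply, 599 - P = 277.4 + 0.6P gives 1.6P = 321.6, so P* = 201.
Substitute back: Q* = 599 - 201 = 398.
Demand choke price (Qd = 0): P = 599. Consumer surplus = ½ × (599 - 201) × 398 = 79202.

Consumer surplus = 79202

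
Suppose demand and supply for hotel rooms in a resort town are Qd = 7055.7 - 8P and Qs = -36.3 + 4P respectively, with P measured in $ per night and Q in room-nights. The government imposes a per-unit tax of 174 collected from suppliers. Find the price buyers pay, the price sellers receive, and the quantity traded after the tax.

P_b = 649, P_s = 475, Q = 1863.7

The tax drives a wedge P_b - P_s = 174. Substituting P_s = P_b - 174 into supply: Qs = -732.3 + 4P_b.
Set Qd = Qs: 7055.7 - 8P_b = -732.3 + 4P_b, so 7788 = 12P_b and P_b = 649.
Then P_s = 649 - 174 = 475 and Q = 7055.7 - 8(649) = 1863.7.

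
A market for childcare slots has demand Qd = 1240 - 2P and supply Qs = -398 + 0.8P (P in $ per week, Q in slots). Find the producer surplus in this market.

The market clears where 1240 - 2P = -398 + 0.8P. Rearranging, 2.8P = 1638, hence P* = 585.
Then Q* = 1240 - 2(585) = 70.
Supply choke price (Qs = 0): P = 497.5. Producer surplus = ½ × (585 - 497.5) × 70 = 3062.5.

Producer surplus = 3062.5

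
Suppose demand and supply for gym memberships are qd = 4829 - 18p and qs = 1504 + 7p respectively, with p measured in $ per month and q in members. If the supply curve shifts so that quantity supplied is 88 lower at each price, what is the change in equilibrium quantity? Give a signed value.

Set qd = qs: 4829 - 18p = 1504 + 7p, so 3325 = 25p and p* = 133.
From the demand curve, q* = 4829 - 18(133) = 2435.
After the shift, supply is qs = 1416 + 7p.
The new intersection has 3413 = 25p, i.e. p = 136.52, q = 2371.64.
Δq = 2371.64 - 2435 = -63.36.

Δq = -63.36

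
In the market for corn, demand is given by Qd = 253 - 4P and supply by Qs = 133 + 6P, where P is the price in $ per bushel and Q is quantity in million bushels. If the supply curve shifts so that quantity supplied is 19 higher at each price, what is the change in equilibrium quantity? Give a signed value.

ΔQ = 7.6

The market clears where 253 - 4P = 133 + 6P. Rearranging, 10P = 120, hence P* = 12.
From the demand curve, Q* = 253 - 4(12) = 205.
After the shift, supply is Qs = 152 + 6P.
Re-solving, 10P = 101 gives P = 10.1 and Q = 212.6.
ΔQ = 212.6 - 205 = 7.6.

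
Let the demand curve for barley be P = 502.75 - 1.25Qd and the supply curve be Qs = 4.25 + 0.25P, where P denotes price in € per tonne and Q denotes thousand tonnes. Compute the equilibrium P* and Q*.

P* = 379, Q* = 99

Solving each curve for Q: Qd = 402.2 - 0.8P.
At equilibrium Qd = Qs, so 402.2 - 0.8P = 4.25 + 0.25P; collecting terms, 397.95 = 1.05P and P* = 379.
Substitute back: Q* = 402.2 - 0.8(379) = 99.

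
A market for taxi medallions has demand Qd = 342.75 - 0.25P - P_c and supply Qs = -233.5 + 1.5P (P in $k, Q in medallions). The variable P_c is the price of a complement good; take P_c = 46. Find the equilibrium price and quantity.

With P_c = 46, demand is Qd = 296.75 - 0.25P.
Set Qd = Qs: 296.75 - 0.25P = -233.5 + 1.5P, so 530.25 = 1.75P and P* = 303.
From the demand curve, Q* = 296.75 - 0.25(303) = 221.

P* = 303, Q* = 221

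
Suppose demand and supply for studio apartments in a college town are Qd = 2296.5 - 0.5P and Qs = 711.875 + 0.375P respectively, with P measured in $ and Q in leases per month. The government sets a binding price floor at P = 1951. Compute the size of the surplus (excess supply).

Surplus = 122.5

At P = 1951: Qd = 1321 and Qs = 1443.5.
Surplus = Qs - Qd = 1443.5 - 1321 = 122.5.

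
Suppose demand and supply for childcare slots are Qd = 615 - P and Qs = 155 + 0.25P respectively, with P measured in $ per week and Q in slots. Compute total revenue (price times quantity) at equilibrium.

The market clears where 615 - P = 155 + 0.25P. Rearranging, 1.25P = 460, hence P* = 368.
From the demand curve, Q* = 615 - 368 = 247.
Total revenue = P* × Q* = 368 × 247 = 90896.

Total revenue = 90896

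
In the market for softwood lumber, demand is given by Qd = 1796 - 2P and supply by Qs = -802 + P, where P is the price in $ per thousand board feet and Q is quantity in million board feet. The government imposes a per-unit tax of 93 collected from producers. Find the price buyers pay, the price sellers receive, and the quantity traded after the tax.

P_b = 897, P_s = 804, Q = 2

The tax drives a wedge P_b - P_s = 93. Substituting P_s = P_b - 93 into supply: Qs = -895 + P_b.
Set Qd = Qs: 1796 - 2P_b = -895 + P_b, so 2691 = 3P_b and P_b = 897.
So P_s = 804 and the quantity traded is Q = 1796 - 2(897) = 2.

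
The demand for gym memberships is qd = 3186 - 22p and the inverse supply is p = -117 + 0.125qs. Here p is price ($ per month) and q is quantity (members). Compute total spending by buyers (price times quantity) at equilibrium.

Rewriting in direct form: qs = 936 + 8p.
Set qd = qs: 3186 - 22p = 936 + 8p, so 2250 = 30p and p* = 75.
From the demand curve, q* = 3186 - 22(75) = 1536.
Total spending by buyers = p* × q* = 75 × 1536 = 115200.

Total spending by buyers = 115200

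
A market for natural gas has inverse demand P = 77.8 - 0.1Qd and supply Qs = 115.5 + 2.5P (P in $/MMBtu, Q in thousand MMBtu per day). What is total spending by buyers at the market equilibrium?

Total spending by buyers = 13144

Solving each curve for Q: Qd = 778 - 10P.
The market clears where 778 - 10P = 115.5 + 2.5P. Rearranging, 12.5P = 662.5, hence P* = 53.
From the demand curve, Q* = 778 - 10(53) = 248.
Total spending by buyers = P* × Q* = 53 × 248 = 13144.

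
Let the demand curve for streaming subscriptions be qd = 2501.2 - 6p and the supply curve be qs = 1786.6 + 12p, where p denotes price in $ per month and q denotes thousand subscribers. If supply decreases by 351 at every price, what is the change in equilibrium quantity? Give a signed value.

Set qd = qs: 2501.2 - 6p = 1786.6 + 12p, so 714.6 = 18p and p* = 39.7.
Plugging p* into demand: q* = 2501.2 - 6(39.7) = 2263.
After the shift, supply is qs = 1435.6 + 12p.
The new intersection has 1065.6 = 18p, i.e. p = 59.2, q = 2146.
Δq = 2146 - 2263 = -117.

Δq = -117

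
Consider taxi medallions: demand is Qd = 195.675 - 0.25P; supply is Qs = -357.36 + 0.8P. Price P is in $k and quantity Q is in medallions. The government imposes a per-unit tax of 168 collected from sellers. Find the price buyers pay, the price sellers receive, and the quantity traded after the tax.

Sellers keep P_s = P_b - 168 per unit, so supply in terms of the buyer price is Qs = -491.76 + 0.8P_b.
Set Qd = Qs: 195.675 - 0.25P_b = -491.76 + 0.8P_b, so 687.435 = 1.05P_b and P_b = 654.7.
Then P_s = 654.7 - 168 = 486.7 and Q = 195.675 - 0.25(654.7) = 32.

P_b = 654.7, P_s = 486.7, Q = 32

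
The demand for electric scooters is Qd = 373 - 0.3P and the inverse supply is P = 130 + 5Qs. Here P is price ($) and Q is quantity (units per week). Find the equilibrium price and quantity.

P* = 798, Q* = 133.6

In direct form, Qs = -26 + 0.2P.
At equilibrium Qd = Qs, so 373 - 0.3P = -26 + 0.2P; collecting terms, 399 = 0.5P and P* = 798.
From the demand curve, Q* = 373 - 0.3(798) = 133.6.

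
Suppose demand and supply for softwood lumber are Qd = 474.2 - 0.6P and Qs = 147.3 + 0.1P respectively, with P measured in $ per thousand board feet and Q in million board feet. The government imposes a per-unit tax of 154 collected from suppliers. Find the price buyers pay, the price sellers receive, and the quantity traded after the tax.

The tax drives a wedge P_b - P_s = 154. Substituting P_s = P_b - 154 into supply: Qs = 131.9 + 0.1P_b.
Equate demand and the shifted supply: 474.2 - 0.6P_b = 131.9 + 0.1P_b, giving 0.7P_b = 342.3, so P_b = 489.
Then P_s = 489 - 154 = 335 and Q = 474.2 - 0.6(489) = 180.8.

P_b = 489, P_s = 335, Q = 180.8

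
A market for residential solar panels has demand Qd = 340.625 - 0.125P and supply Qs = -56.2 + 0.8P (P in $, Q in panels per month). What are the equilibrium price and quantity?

P* = 429, Q* = 287

Set Qd = Qs: 340.625 - 0.125P = -56.2 + 0.8P, so 396.825 = 0.925P and P* = 429.
From the demand curve, Q* = 340.625 - 0.125(429) = 287.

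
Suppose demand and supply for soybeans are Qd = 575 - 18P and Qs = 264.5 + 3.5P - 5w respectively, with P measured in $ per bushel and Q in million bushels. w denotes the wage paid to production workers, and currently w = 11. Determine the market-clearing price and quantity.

P* = 17, Q* = 269

With w = 11, supply is Qs = 209.5 + 3.5P.
At equilibrium Qd = Qs, so 575 - 18P = 209.5 + 3.5P; collecting terms, 365.5 = 21.5P and P* = 17.
Then Q* = 575 - 18(17) = 269.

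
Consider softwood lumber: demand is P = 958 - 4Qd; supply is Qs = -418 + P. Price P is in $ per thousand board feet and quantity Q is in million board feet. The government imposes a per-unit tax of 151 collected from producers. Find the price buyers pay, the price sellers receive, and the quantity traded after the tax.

Rewriting in direct form: Qd = 239.5 - 0.25P.
The tax drives a wedge P_b - P_s = 151. Substituting P_s = P_b - 151 into supply: Qs = -569 + P_b.
Set Qd = Qs: 239.5 - 0.25P_b = -569 + P_b, so 808.5 = 1.25P_b and P_b = 646.8.
So P_s = 495.8 and the quantity traded is Q = 239.5 - 0.25(646.8) = 77.8.

P_b = 646.8, P_s = 495.8, Q = 77.8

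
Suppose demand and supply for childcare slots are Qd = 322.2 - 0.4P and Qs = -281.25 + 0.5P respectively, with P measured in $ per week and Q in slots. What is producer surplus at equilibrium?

At equilibrium Qd = Qs, so 322.2 - 0.4P = -281.25 + 0.5P; collecting terms, 603.45 = 0.9P and P* = 670.5.
Substitute back: Q* = 322.2 - 0.4(670.5) = 54.
Supply choke price (Qs = 0): P = 562.5. Producer surplus = ½ × (670.5 - 562.5) × 54 = 2916.

Producer surplus = 2916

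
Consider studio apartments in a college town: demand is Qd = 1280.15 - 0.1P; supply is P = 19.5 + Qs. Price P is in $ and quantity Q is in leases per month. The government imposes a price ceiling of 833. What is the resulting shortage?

Shortage = 383.35

Rewriting in direct form: Qs = -19.5 + P.
With P fixed at 833, quantity demanded is 1196.85 and quantity supplied is 813.5.
Shortage = Qd - Qs = 1196.85 - 813.5 = 383.35.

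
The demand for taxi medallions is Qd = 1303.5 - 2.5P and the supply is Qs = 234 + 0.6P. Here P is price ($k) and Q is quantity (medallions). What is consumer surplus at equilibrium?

Consumer surplus = 38896.2

At equilibrium Qd = Qs, so 1303.5 - 2.5P = 234 + 0.6P; collecting terms, 1069.5 = 3.1P and P* = 345.
Plugging P* into demand: Q* = 1303.5 - 2.5(345) = 441.
Demand choke price (Qd = 0): P = 1303.5/2.5 = 521.4. Consumer surplus = ½ × (521.4 - 345) × 441 = 38896.2.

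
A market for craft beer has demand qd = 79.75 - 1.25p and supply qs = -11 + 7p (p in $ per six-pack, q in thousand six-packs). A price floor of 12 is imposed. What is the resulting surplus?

Surplus = 8.25

With p fixed at 12, quantity demanded is 64.75 and quantity supplied is 73.
Surplus = qs - qd = 73 - 64.75 = 8.25.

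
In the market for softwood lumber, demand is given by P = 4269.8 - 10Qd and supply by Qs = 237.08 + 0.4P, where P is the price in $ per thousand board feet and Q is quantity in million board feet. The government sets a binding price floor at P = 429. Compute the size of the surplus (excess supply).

Rewriting in direct form: Qd = 426.98 - 0.1P.
With P fixed at 429, quantity demanded is 384.08 and quantity supplied is 408.68.
Surplus = Qs - Qd = 408.68 - 384.08 = 24.6.

Surplus = 24.6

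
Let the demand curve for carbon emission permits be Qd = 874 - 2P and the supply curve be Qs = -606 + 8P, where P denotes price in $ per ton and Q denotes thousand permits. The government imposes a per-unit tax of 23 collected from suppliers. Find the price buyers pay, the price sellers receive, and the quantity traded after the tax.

With a tax of 23 on suppliers, they supply based on the net price P_s = P_b - 23, so Qs = -790 + 8P_b.
Market clearing requires 874 - 2P_b = -790 + 8P_b; hence 1664 = 10P_b and P_b = 166.4.
So P_s = 143.4 and the quantity traded is Q = 874 - 2(166.4) = 541.2.

P_b = 166.4, P_s = 143.4, Q = 541.2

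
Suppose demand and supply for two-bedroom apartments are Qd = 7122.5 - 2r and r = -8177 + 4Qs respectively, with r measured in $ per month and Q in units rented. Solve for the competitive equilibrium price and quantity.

r* = 2257, Q* = 2608.5

In direct form, Qs = 2044.25 + 0.25r.
At equilibrium Qd = Qs, so 7122.5 - 2r = 2044.25 + 0.25r; collecting terms, 5078.25 = 2.25r and r* = 2257.
Then Q* = 7122.5 - 2(2257) = 2608.5.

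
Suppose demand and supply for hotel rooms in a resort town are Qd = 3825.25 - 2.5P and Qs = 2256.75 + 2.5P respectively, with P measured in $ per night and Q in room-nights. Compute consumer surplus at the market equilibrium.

Consumer surplus = 1849536.2

Set Qd = Qs: 3825.25 - 2.5P = 2256.75 + 2.5P, so 1568.5 = 5P and P* = 313.7.
Substitute back: Q* = 3825.25 - 2.5(313.7) = 3041.
Demand choke price (Qd = 0): P = 3825.25/2.5 = 1530.1. Consumer surplus = ½ × (1530.1 - 313.7) × 3041 = 1849536.2.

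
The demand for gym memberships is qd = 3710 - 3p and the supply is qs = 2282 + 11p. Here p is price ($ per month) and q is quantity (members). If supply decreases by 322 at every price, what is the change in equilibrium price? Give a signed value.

Equating demand and supply, 3710 - 3p = 2282 + 11p gives 14p = 1428, so p* = 102.
Plugging p* into demand: q* = 3710 - 3(102) = 3404.
After the shift, supply is qs = 1960 + 11p.
The new intersection has 1750 = 14p, i.e. p = 125, q = 3335.
Δp = 125 - 102 = 23.

Δp = 23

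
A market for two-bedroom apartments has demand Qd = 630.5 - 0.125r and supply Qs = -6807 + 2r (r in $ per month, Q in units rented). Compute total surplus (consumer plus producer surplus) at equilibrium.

Total surplus = 158308.25

At equilibrium Qd = Qs, so 630.5 - 0.125r = -6807 + 2r; collecting terms, 7437.5 = 2.125r and r* = 3500.
Substitute back: Q* = 630.5 - 0.125(3500) = 193.
Demand choke price = 5044; supply choke price = 3403.5. CS = ½(5044 - 3500)(193) = 148996; PS = ½(3500 - 3403.5)(193) = 9312.25. Total surplus = 158308.25.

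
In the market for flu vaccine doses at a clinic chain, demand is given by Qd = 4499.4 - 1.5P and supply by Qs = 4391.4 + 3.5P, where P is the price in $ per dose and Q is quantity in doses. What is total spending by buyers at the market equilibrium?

At equilibrium Qd = Qs, so 4499.4 - 1.5P = 4391.4 + 3.5P; collecting terms, 108 = 5P and P* = 21.6.
Then Q* = 4499.4 - 1.5(21.6) = 4467.
Total spending by buyers = P* × Q* = 21.6 × 4467 = 96487.2.

Total spending by buyers = 96487.2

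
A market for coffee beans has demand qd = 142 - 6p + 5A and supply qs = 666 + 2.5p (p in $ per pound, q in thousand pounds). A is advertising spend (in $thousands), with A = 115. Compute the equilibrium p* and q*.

p* = 6, q* = 681

With A = 115, demand is qd = 717 - 6p.
The market clears where 717 - 6p = 666 + 2.5p. Rearranging, 8.5p = 51, hence p* = 6.
Then q* = 717 - 6(6) = 681.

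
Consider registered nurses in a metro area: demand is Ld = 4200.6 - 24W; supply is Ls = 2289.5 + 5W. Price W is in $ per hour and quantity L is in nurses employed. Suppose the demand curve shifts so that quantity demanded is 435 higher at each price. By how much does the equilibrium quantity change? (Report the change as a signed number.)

Set Ld = Ls: 4200.6 - 24W = 2289.5 + 5W, so 1911.1 = 29W and W* = 65.9.
From the demand curve, L* = 4200.6 - 24(65.9) = 2619.
After the shift, demand is Ld = 4635.6 - 24W.
The new intersection has 2346.1 = 29W, i.e. W = 80.9, L = 2694.
ΔL = 2694 - 2619 = 75.

ΔL = 75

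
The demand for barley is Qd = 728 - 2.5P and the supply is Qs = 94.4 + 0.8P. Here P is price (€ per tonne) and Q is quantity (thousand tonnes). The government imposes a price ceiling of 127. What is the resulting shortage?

Shortage = 214.5

Evaluating both curves at the ceiling price 127 gives Qd = 410.5, Qs = 196.
Shortage = Qd - Qs = 410.5 - 196 = 214.5.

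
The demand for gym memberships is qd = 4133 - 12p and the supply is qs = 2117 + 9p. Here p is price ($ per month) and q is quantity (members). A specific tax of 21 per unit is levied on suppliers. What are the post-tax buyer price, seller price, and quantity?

p_b = 105, p_s = 84, q = 2873

Suppliers keep p_s = p_b - 21 per unit, so supply in terms of the buyer price is qs = 1928 + 9p_b.
Set qd = qs: 4133 - 12p_b = 1928 + 9p_b, so 2205 = 21p_b and p_b = 105.
So p_s = 84 and the quantity traded is q = 4133 - 12(105) = 2873.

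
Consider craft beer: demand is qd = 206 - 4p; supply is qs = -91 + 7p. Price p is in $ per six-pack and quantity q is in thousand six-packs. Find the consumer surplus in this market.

Equating demand and supply, 206 - 4p = -91 + 7p gives 11p = 297, so p* = 27.
Plugging p* into demand: q* = 206 - 4(27) = 98.
Demand choke price (qd = 0): p = 206/4 = 51.5. Consumer surplus = ½ × (51.5 - 27) × 98 = 1200.5.

Consumer surplus = 1200.5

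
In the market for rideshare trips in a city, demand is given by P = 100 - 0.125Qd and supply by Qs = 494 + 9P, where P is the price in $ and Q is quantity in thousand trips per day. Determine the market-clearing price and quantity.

In direct form, Qd = 800 - 8P.
At equilibrium Qd = Qs, so 800 - 8P = 494 + 9P; collecting terms, 306 = 17P and P* = 18.
From the demand curve, Q* = 800 - 8(18) = 656.

P* = 18, Q* = 656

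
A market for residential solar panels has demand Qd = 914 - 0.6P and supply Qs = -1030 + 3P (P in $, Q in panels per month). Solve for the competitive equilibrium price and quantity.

P* = 540, Q* = 590

Equating demand and supply, 914 - 0.6P = -1030 + 3P gives 3.6P = 1944, so P* = 540.
Plugging P* into demand: Q* = 914 - 0.6(540) = 590.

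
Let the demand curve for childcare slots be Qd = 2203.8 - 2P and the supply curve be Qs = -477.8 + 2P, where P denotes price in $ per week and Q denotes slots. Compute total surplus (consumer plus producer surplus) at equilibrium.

The market clears where 2203.8 - 2P = -477.8 + 2P. Rearranging, 4P = 2681.6, hence P* = 670.4.
Then Q* = 2203.8 - 2(670.4) = 863.
Demand choke price = 1101.9; supply choke price = 238.9. CS = ½(1101.9 - 670.4)(863) = 186192.25; PS = ½(670.4 - 238.9)(863) = 186192.25. Total surplus = 372384.5.

Total surplus = 372384.5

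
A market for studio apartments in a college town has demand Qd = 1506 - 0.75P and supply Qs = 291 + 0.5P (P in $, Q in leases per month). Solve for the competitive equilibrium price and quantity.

At equilibrium Qd = Qs, so 1506 - 0.75P = 291 + 0.5P; collecting terms, 1215 = 1.25P and P* = 972.
From the demand curve, Q* = 1506 - 0.75(972) = 777.

P* = 972, Q* = 777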